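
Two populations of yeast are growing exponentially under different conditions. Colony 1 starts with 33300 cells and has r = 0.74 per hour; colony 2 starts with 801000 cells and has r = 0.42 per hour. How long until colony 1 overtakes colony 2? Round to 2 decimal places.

9.94 hours

Set 33300·e^(0.74t) = 801000·e^(0.42t).
e^((0.74 − 0.42)t) = 801000/33300 → e^(0.32·t) = 24.054.
0.32·t = ln(24.054) = 3.1803, so t = 3.1803/0.32 = 9.9384.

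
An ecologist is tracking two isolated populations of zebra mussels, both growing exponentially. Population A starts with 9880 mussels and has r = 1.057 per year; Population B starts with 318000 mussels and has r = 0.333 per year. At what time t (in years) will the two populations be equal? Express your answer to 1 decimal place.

4.8 years

Set 9880·e^(1.057t) = 318000·e^(0.333t).
e^((1.057 − 0.333)t) = 318000/9880 → e^(0.724·t) = 32.186.
0.724·t = ln(32.186) = 3.4715, so t = 3.4715/0.724 = 4.7949.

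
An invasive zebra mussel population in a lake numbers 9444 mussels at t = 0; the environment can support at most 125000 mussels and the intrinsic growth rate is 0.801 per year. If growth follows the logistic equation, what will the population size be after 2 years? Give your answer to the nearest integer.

36070 mussels

A = (K − N₀)/N₀ = (125000 − 9444)/9444 = 12.236.
N(t) = K/(1 + A·e^(−rt)) = 125000/(1 + 12.236×e^(−0.801×2)).
e^(−1.602) = 0.20149; denominator = 1 + 12.236×0.20149 = 3.4655.
N = 125000/3.4655 = 36070.3.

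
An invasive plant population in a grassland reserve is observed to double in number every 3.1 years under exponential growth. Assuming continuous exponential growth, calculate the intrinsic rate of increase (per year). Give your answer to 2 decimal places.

0.22 per year

r = ln(2)/t_d = 0.6931/3.1 = 0.2236.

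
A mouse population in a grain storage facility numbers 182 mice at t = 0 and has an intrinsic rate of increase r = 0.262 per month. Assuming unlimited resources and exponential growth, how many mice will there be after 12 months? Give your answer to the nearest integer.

4222 mice

N(t) = N₀·e^(rt) = 182 × e^(0.262×12) = 182 × e^3.144.
e^3.144 ≈ 23.196, so N ≈ 182 × 23.196 = 4221.76.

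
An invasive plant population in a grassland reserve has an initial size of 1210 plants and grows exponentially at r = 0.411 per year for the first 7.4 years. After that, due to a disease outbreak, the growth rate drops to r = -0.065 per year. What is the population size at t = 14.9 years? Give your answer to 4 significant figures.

Phase 1: N(7.4) = 1210·e^(0.411×7.4) = 1210·e^3.041 = 25330.8.
Phase 2 runs for 14.9 − 7.4 = 7.5 years at r = -0.065.
N(14.9) = 25330.8·e^(-0.065×7.5) = 25330.8·e^-0.4875 = 15557.2.

15560 plants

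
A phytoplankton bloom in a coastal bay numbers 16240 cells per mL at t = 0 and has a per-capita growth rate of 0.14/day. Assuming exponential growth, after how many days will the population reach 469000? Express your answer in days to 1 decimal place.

Set N₀·e^(rt) = 469000: e^(0.14·t) = 469000/16240 = 28.879.
0.14·t = ln(28.879) = 3.3631, so t = 3.3631/0.14 = 24.022.

24.0 days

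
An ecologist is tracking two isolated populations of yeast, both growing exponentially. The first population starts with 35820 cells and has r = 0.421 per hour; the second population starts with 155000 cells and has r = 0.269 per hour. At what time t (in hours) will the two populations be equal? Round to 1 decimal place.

Set 35820·e^(0.421t) = 155000·e^(0.269t).
e^((0.421 − 0.269)t) = 155000/35820 → e^(0.152·t) = 4.3272.
0.152·t = ln(4.3272) = 1.4649, so t = 1.4649/0.152 = 9.6376.

9.6 hours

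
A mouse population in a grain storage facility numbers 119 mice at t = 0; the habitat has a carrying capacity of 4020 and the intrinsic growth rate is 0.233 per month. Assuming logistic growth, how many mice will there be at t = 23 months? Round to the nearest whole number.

3483 mice

A = (K − N₀)/N₀ = (4020 − 119)/119 = 32.782.
N(t) = K/(1 + A·e^(−rt)) = 4020/(1 + 32.782×e^(−0.233×23)).
e^(−5.359) = 0.0047056; denominator = 1 + 32.782×0.0047056 = 1.1543.
N = 4020/1.1543 = 3482.76.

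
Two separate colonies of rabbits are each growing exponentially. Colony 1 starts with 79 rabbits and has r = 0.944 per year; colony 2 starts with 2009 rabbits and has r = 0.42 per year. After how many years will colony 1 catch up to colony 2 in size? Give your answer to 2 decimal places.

6.18 years

Set 79·e^(0.944t) = 2009·e^(0.42t).
e^((0.944 − 0.42)t) = 2009/79 → e^(0.524·t) = 25.43.
0.524·t = ln(25.43) = 3.2359, so t = 3.2359/0.524 = 6.1755.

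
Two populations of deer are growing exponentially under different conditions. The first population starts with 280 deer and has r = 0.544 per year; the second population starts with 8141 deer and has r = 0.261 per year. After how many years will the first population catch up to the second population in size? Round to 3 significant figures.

Set 280·e^(0.544t) = 8141·e^(0.261t).
e^((0.544 − 0.261)t) = 8141/280 → e^(0.283·t) = 29.075.
0.283·t = ln(29.075) = 3.3699, so t = 3.3699/0.283 = 11.908.

11.9 years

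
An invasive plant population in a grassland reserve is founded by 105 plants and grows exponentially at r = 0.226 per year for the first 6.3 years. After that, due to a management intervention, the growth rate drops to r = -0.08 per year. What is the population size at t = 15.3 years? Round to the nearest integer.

Phase 1: N(6.3) = 105·e^(0.226×6.3) = 105·e^1.424 = 436.051.
Phase 2 runs for 15.3 − 6.3 = 9 years at r = -0.08.
N(15.3) = 436.051·e^(-0.08×9) = 436.051·e^-0.72 = 212.249.

212 plants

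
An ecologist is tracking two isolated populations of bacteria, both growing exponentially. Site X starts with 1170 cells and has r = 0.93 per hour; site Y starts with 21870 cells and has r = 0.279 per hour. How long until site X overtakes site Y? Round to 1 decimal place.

Set 1170·e^(0.93t) = 21870·e^(0.279t).
e^((0.93 − 0.279)t) = 21870/1170 → e^(0.651·t) = 18.692.
0.651·t = ln(18.692) = 2.9281, so t = 2.9281/0.651 = 4.4979.

4.5 hours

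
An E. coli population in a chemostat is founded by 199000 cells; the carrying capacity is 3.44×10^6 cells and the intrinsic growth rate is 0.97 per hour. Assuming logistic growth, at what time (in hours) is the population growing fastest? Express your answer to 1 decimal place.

Logistic growth is fastest at N = K/2 = 1.72×10^6.
A = (K − N₀)/N₀ = 16.286. Set K/(1 + A·e^(−rt)) = K/2 → A·e^(−rt) = 1.
e^(−0.97t) = 1/16.286 = 0.0614008, so t = ln(16.286)/0.97 = 2.7903/0.97 = 2.8766.

2.9 hours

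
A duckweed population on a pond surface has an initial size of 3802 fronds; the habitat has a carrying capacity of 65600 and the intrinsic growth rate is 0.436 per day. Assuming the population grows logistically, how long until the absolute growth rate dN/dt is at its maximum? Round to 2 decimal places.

6.40 days

Logistic growth is fastest at N = K/2 = 32800.
A = (K − N₀)/N₀ = 16.254. Set K/(1 + A·e^(−rt)) = K/2 → A·e^(−rt) = 1.
e^(−0.436t) = 1/16.254 = 0.061523, so t = ln(16.254)/0.436 = 2.7883/0.436 = 6.3953.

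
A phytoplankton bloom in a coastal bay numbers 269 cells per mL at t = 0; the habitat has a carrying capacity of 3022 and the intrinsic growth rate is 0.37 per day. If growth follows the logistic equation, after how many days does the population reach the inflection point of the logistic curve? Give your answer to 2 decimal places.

Logistic growth is fastest at N = K/2 = 1511.
A = (K − N₀)/N₀ = 10.234. Set K/(1 + A·e^(−rt)) = K/2 → A·e^(−rt) = 1.
e^(−0.37t) = 1/10.234 = 0.0977116, so t = ln(10.234)/0.37 = 2.3257/0.37 = 6.2858.

6.29 days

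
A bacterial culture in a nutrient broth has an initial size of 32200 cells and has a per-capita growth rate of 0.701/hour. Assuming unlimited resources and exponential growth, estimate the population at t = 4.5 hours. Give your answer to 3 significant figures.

755000 cells

N(t) = N₀·e^(rt) = 32200 × e^(0.701×4.5) = 32200 × e^3.154.
e^3.154 ≈ 23.441, so N ≈ 32200 × 23.441 = 754810.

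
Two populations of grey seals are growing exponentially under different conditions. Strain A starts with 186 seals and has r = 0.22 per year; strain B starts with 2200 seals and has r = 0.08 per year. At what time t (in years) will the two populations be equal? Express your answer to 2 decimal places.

Set 186·e^(0.22t) = 2200·e^(0.08t).
e^((0.22 − 0.08)t) = 2200/186 → e^(0.14·t) = 11.828.
0.14·t = ln(11.828) = 2.4705, so t = 2.4705/0.14 = 17.646.

17.65 years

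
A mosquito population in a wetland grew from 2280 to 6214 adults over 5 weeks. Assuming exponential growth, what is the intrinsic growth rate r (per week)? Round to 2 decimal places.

From N(t) = N₀·e^(rt): e^(r·5) = 6214/2280 = 2.7254.
r·5 = ln(2.7254) = 1.0026, so r = 1.0026/5 = 0.20053.

0.20 per week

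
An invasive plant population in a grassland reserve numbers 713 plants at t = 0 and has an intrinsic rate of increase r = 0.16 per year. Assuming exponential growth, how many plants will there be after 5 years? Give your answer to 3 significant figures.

N(t) = N₀·e^(rt) = 713 × e^(0.16×5) = 713 × e^0.8.
e^0.8 ≈ 2.2255, so N ≈ 713 × 2.2255 = 1586.81.

1590 plants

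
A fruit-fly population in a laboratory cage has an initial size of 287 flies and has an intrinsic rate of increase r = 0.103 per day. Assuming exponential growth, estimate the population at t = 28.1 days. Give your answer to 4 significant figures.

N(t) = N₀·e^(rt) = 287 × e^(0.103×28.1) = 287 × e^2.894.
e^2.894 ≈ 18.071, so N ≈ 287 × 18.071 = 5186.33.

5186 flies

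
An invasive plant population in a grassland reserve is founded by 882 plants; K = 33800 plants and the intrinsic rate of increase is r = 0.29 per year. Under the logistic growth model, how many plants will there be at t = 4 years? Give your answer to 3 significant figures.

2660 plants

A = (K − N₀)/N₀ = (33800 − 882)/882 = 37.322.
N(t) = K/(1 + A·e^(−rt)) = 33800/(1 + 37.322×e^(−0.29×4)).
e^(−1.16) = 0.31349; denominator = 1 + 37.322×0.31349 = 12.7.
N = 33800/12.7 = 2661.43.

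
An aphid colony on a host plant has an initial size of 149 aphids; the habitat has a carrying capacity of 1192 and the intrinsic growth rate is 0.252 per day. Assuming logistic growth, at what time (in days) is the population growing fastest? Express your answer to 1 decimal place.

7.7 days

Logistic growth is fastest at N = K/2 = 596.
A = (K − N₀)/N₀ = 7. Set K/(1 + A·e^(−rt)) = K/2 → A·e^(−rt) = 1.
e^(−0.252t) = 1/7 = 0.142857, so t = ln(7)/0.252 = 1.9459/0.252 = 7.7219.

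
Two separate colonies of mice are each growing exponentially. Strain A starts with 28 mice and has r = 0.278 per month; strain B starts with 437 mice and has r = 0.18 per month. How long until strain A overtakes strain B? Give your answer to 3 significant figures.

Set 28·e^(0.278t) = 437·e^(0.18t).
e^((0.278 − 0.18)t) = 437/28 → e^(0.098·t) = 15.607.
0.098·t = ln(15.607) = 2.7477, so t = 2.7477/0.098 = 28.038.

28.0 months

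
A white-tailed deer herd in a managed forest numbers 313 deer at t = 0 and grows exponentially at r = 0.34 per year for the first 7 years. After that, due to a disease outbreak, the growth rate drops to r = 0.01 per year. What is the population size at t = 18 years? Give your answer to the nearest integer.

Phase 1: N(7) = 313·e^(0.34×7) = 313·e^2.38 = 3381.93.
Phase 2 runs for 18 − 7 = 11 years at r = 0.01.
N(18) = 3381.93·e^(0.01×11) = 3381.93·e^0.11 = 3775.18.

3775 deer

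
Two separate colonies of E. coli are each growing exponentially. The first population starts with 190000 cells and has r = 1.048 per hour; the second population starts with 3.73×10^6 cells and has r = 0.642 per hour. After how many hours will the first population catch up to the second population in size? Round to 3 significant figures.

Set 190000·e^(1.048t) = 3.73×10^6·e^(0.642t).
e^((1.048 − 0.642)t) = 3.73×10^6/190000 → e^(0.406·t) = 19.632.
0.406·t = ln(19.632) = 2.9771, so t = 2.9771/0.406 = 7.3329.

7.33 hours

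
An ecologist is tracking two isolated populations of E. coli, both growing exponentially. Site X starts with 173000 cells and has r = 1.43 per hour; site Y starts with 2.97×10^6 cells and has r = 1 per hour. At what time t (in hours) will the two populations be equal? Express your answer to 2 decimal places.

6.61 hours

Set 173000·e^(1.43t) = 2.97×10^6·e^(1t).
e^((1.43 − 1)t) = 2.97×10^6/173000 → e^(0.43·t) = 17.168.
0.43·t = ln(17.168) = 2.843, so t = 2.843/0.43 = 6.6117.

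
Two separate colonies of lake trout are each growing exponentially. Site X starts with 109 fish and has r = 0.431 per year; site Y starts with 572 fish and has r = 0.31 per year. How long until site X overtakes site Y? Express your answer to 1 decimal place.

13.7 years

Set 109·e^(0.431t) = 572·e^(0.31t).
e^((0.431 − 0.31)t) = 572/109 → e^(0.121·t) = 5.2477.
0.121·t = ln(5.2477) = 1.6578, so t = 1.6578/0.121 = 13.701.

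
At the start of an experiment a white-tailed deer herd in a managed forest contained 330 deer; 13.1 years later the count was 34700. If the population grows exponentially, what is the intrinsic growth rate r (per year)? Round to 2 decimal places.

From N(t) = N₀·e^(rt): e^(r·13.1) = 34700/330 = 105.15.
r·13.1 = ln(105.15) = 4.6554, so r = 4.6554/13.1 = 0.35537.

0.36 per year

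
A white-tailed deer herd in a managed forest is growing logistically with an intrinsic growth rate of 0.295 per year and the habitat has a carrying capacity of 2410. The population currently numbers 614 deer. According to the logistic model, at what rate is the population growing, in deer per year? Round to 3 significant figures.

135 deer per year

dN/dt = rN(1 − N/K) = 0.295 × 614 × (1 − 614/2410).
1 − 614/2410 = 0.74523; dN/dt = 0.295 × 614 × 0.74523 = 134.98.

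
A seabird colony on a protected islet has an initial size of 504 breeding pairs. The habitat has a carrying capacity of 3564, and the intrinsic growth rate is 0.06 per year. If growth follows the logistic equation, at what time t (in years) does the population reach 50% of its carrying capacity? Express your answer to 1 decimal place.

30.1 years

A = (K − N₀)/N₀ = (3564 − 504)/504 = 6.0714.
Solve 3564/(1 + 6.0714·e^(−0.06t)) = 1782: 1 + 6.0714·e^(−0.06t) = 2, so e^(−0.06t) = 0.164706.
−0.06·t = ln(0.164706) = -1.8036, so t = 1.8036/0.06 = 30.06.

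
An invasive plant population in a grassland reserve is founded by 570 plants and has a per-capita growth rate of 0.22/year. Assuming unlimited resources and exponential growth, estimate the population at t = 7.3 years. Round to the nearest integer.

N(t) = N₀·e^(rt) = 570 × e^(0.22×7.3) = 570 × e^1.606.
e^1.606 ≈ 4.9828, so N ≈ 570 × 4.9828 = 2840.22.

2840 plants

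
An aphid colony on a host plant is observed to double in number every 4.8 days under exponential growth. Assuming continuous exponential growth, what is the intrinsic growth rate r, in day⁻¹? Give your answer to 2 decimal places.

r = ln(2)/t_d = 0.6931/4.8 = 0.14441.

0.14 per day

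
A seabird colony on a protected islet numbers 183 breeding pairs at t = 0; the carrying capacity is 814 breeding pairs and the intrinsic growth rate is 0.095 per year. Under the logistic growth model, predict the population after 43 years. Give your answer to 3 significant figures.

769 breeding pairs

A = (K − N₀)/N₀ = (814 − 183)/183 = 3.4481.
N(t) = K/(1 + A·e^(−rt)) = 814/(1 + 3.4481×e^(−0.095×43)).
e^(−4.085) = 0.016823; denominator = 1 + 3.4481×0.016823 = 1.058.
N = 814/1.058 = 769.371.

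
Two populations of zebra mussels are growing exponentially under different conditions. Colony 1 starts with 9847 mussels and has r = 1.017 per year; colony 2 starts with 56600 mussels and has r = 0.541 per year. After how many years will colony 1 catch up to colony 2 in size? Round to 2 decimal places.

Set 9847·e^(1.017t) = 56600·e^(0.541t).
e^((1.017 − 0.541)t) = 56600/9847 → e^(0.476·t) = 5.7479.
0.476·t = ln(5.7479) = 1.7488, so t = 1.7488/0.476 = 3.674.

3.67 years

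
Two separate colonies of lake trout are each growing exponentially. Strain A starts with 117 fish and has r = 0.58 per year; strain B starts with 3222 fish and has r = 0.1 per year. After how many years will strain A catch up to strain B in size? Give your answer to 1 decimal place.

6.9 years

Set 117·e^(0.58t) = 3222·e^(0.1t).
e^((0.58 − 0.1)t) = 3222/117 → e^(0.48·t) = 27.538.
0.48·t = ln(27.538) = 3.3156, so t = 3.3156/0.48 = 6.9075.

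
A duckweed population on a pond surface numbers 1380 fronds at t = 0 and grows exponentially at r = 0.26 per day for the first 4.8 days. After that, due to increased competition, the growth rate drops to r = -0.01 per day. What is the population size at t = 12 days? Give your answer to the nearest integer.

Phase 1: N(4.8) = 1380·e^(0.26×4.8) = 1380·e^1.248 = 4807.05.
Phase 2 runs for 12 − 4.8 = 7.2 days at r = -0.01.
N(12) = 4807.05·e^(-0.01×7.2) = 4807.05·e^-0.072 = 4473.11.

4473 fronds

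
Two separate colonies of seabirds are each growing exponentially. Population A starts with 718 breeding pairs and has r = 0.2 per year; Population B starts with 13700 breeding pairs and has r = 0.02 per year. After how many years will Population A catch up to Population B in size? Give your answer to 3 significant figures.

Set 718·e^(0.2t) = 13700·e^(0.02t).
e^((0.2 − 0.02)t) = 13700/718 → e^(0.18·t) = 19.081.
0.18·t = ln(19.081) = 2.9487, so t = 2.9487/0.18 = 16.382.

16.4 years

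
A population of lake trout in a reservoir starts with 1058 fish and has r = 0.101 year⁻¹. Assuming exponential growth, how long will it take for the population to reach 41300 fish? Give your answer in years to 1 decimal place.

36.3 years

Set N₀·e^(rt) = 41300: e^(0.101·t) = 41300/1058 = 39.036.
0.101·t = ln(39.036) = 3.6645, so t = 3.6645/0.101 = 36.282.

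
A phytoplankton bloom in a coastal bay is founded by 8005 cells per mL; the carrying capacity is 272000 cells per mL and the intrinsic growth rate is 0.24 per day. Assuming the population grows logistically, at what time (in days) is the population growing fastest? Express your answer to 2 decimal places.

14.57 days

Logistic growth is fastest at N = K/2 = 136000.
A = (K − N₀)/N₀ = 32.979. Set K/(1 + A·e^(−rt)) = K/2 → A·e^(−rt) = 1.
e^(−0.24t) = 1/32.979 = 0.0303225, so t = ln(32.979)/0.24 = 3.4959/0.24 = 14.566.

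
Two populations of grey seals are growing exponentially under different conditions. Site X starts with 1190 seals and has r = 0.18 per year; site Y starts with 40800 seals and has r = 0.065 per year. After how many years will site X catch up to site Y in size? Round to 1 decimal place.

30.7 years

Set 1190·e^(0.18t) = 40800·e^(0.065t).
e^((0.18 − 0.065)t) = 40800/1190 → e^(0.115·t) = 34.286.
0.115·t = ln(34.286) = 3.5347, so t = 3.5347/0.115 = 30.737.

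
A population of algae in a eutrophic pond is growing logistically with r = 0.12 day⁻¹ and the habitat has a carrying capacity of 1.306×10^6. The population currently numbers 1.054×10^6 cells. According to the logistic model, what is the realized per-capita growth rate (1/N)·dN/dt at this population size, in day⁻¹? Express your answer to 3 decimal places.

(1/N)·dN/dt = r(1 − N/K) = 0.12 × (1 − 1.054×10^6/1.306×10^6).
= 0.12 × 0.19296 = 0.023155.

0.023 per day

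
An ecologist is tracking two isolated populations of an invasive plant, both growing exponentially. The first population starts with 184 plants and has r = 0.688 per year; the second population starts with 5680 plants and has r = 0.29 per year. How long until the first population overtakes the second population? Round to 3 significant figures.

Set 184·e^(0.688t) = 5680·e^(0.29t).
e^((0.688 − 0.29)t) = 5680/184 → e^(0.398·t) = 30.87.
0.398·t = ln(30.87) = 3.4298, so t = 3.4298/0.398 = 8.6175.

8.62 years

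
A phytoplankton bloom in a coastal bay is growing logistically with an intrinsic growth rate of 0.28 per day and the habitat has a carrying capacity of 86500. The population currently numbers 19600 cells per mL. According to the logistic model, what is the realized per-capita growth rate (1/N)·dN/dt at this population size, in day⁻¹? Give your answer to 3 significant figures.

0.217 per day

(1/N)·dN/dt = r(1 − N/K) = 0.28 × (1 − 19600/86500).
= 0.28 × 0.77341 = 0.21655.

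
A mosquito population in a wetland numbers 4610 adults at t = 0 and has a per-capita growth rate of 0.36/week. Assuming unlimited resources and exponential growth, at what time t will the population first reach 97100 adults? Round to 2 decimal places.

Set N₀·e^(rt) = 97100: e^(0.36·t) = 97100/4610 = 21.063.
0.36·t = ln(21.063) = 3.0475, so t = 3.0475/0.36 = 8.4653.

8.47 weeks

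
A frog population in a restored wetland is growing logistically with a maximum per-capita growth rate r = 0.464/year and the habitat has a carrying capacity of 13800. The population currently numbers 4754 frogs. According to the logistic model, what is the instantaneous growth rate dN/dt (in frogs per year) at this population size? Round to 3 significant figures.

dN/dt = rN(1 − N/K) = 0.464 × 4754 × (1 − 4754/13800).
1 − 4754/13800 = 0.65551; dN/dt = 0.464 × 4754 × 0.65551 = 1446.

1450 frogs per year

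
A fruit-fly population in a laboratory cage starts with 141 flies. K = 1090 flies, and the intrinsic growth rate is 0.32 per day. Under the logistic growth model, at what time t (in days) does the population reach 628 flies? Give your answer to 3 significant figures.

A = (K − N₀)/N₀ = (1090 − 141)/141 = 6.7305.
Solve 1090/(1 + 6.7305·e^(−0.32t)) = 628: 1 + 6.7305·e^(−0.32t) = 1.7357, so e^(−0.32t) = 0.109304.
−0.32·t = ln(0.109304) = -2.2136, so t = 2.2136/0.32 = 6.9176.

6.92 days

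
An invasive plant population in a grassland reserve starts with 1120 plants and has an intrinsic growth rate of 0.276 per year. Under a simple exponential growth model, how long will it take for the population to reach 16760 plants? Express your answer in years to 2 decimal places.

Set N₀·e^(rt) = 16760: e^(0.276·t) = 16760/1120 = 14.964.
0.276·t = ln(14.964) = 2.7057, so t = 2.7057/0.276 = 9.8031.

9.80 years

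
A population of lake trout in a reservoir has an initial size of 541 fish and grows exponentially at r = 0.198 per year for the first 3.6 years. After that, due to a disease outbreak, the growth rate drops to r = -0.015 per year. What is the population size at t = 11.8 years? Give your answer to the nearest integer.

976 fish

Phase 1: N(3.6) = 541·e^(0.198×3.6) = 541·e^0.7128 = 1103.47.
Phase 2 runs for 11.8 − 3.6 = 8.2 years at r = -0.015.
N(11.8) = 1103.47·e^(-0.015×8.2) = 1103.47·e^-0.123 = 975.763.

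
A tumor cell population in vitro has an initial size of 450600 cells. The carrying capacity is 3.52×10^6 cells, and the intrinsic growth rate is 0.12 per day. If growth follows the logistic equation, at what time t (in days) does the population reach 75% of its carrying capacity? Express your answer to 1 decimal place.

25.1 days

A = (K − N₀)/N₀ = (3.52×10^6 − 450600)/450600 = 6.8118.
Solve 3.52×10^6/(1 + 6.8118·e^(−0.12t)) = 2.64×10^6: 1 + 6.8118·e^(−0.12t) = 1.3333, so e^(−0.12t) = 0.0489346.
−0.12·t = ln(0.0489346) = -3.0173, so t = 3.0173/0.12 = 25.144.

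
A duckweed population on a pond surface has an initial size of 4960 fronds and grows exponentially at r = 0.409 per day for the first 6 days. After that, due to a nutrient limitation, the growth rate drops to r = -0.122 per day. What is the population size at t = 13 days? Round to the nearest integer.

24567 fronds

Phase 1: N(6) = 4960·e^(0.409×6) = 4960·e^2.454 = 57708.6.
Phase 2 runs for 13 − 6 = 7 days at r = -0.122.
N(13) = 57708.6·e^(-0.122×7) = 57708.6·e^-0.854 = 24567.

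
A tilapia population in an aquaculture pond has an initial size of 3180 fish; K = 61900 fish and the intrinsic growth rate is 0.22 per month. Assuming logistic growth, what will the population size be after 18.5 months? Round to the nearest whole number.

47060 fish

A = (K − N₀)/N₀ = (61900 − 3180)/3180 = 18.465.
N(t) = K/(1 + A·e^(−rt)) = 61900/(1 + 18.465×e^(−0.22×18.5)).
e^(−4.07) = 0.017077; denominator = 1 + 18.465×0.017077 = 1.3153.
N = 61900/1.3153 = 47060.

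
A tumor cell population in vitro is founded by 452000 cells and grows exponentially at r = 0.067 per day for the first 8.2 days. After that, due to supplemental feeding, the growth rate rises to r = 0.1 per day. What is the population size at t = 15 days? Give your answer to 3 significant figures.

Phase 1: N(8.2) = 452000·e^(0.067×8.2) = 452000·e^0.5494 = 782960.
Phase 2 runs for 15 − 8.2 = 6.8 days at r = 0.1.
N(15) = 782960·e^(0.1×6.8) = 782960·e^0.68 = 1.545468×10^6.

1550000 cells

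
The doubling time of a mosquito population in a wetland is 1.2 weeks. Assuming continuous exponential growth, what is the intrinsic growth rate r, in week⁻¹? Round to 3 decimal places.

0.578 per week

r = ln(2)/t_d = 0.6931/1.2 = 0.57762.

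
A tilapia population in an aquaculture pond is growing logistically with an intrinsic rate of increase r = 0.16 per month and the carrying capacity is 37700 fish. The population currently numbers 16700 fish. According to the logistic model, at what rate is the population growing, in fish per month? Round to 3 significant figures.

1490 fish per month

dN/dt = rN(1 − N/K) = 0.16 × 16700 × (1 − 16700/37700).
1 − 16700/37700 = 0.55703; dN/dt = 0.16 × 16700 × 0.55703 = 1488.4.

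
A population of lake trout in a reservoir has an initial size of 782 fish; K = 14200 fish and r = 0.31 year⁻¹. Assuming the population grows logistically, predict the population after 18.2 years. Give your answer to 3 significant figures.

A = (K − N₀)/N₀ = (14200 − 782)/782 = 17.159.
N(t) = K/(1 + A·e^(−rt)) = 14200/(1 + 17.159×e^(−0.31×18.2)).
e^(−5.642) = 0.0035458; denominator = 1 + 17.159×0.0035458 = 1.0608.
N = 14200/1.0608 = 13385.6.

13400 fish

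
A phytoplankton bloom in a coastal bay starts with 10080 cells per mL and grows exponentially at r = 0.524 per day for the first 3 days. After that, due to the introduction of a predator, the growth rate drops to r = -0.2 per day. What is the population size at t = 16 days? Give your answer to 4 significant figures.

Phase 1: N(3) = 10080·e^(0.524×3) = 10080·e^1.572 = 48548.
Phase 2 runs for 16 − 3 = 13 days at r = -0.2.
N(16) = 48548·e^(-0.2×13) = 48548·e^-2.6 = 3605.83.

3606 cells per mL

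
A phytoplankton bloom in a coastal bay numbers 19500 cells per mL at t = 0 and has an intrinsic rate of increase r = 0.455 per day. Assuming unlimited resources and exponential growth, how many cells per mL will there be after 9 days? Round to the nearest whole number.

1170767 cells per mL

N(t) = N₀·e^(rt) = 19500 × e^(0.455×9) = 19500 × e^4.095.
e^4.095 ≈ 60.039, so N ≈ 19500 × 60.039 = 1.170767×10^6.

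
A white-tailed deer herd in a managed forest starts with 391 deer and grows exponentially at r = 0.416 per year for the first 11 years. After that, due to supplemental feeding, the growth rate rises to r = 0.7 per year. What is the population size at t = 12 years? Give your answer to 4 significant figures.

76470 deer

Phase 1: N(11) = 391·e^(0.416×11) = 391·e^4.576 = 37975.9.
Phase 2 runs for 12 − 11 = 1 years at r = 0.7.
N(12) = 37975.9·e^(0.7×1) = 37975.9·e^0.7 = 76474.1.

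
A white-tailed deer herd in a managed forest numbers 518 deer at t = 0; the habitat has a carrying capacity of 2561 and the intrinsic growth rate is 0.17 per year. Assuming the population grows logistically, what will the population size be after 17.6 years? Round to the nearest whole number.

2138 deer

A = (K − N₀)/N₀ = (2561 − 518)/518 = 3.944.
N(t) = K/(1 + A·e^(−rt)) = 2561/(1 + 3.944×e^(−0.17×17.6)).
e^(−2.992) = 0.050187; denominator = 1 + 3.944×0.050187 = 1.1979.
N = 2561/1.1979 = 2137.84.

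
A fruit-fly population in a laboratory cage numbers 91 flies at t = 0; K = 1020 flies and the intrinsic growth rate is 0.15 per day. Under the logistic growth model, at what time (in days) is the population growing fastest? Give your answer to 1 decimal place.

Logistic growth is fastest at N = K/2 = 510.
A = (K − N₀)/N₀ = 10.209. Set K/(1 + A·e^(−rt)) = K/2 → A·e^(−rt) = 1.
e^(−0.15t) = 1/10.209 = 0.0979548, so t = ln(10.209)/0.15 = 2.3232/0.15 = 15.488.

15.5 days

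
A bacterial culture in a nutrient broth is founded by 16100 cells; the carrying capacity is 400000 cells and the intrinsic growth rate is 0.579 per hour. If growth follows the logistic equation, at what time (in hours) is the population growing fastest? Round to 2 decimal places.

5.48 hours

Logistic growth is fastest at N = K/2 = 200000.
A = (K − N₀)/N₀ = 23.845. Set K/(1 + A·e^(−rt)) = K/2 → A·e^(−rt) = 1.
e^(−0.579t) = 1/23.845 = 0.041938, so t = ln(23.845)/0.579 = 3.1716/0.579 = 5.4777.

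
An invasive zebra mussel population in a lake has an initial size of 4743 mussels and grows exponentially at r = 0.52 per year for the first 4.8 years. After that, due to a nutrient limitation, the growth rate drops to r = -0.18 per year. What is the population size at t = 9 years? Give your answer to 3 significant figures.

27000 mussels

Phase 1: N(4.8) = 4743·e^(0.52×4.8) = 4743·e^2.496 = 57550.9.
Phase 2 runs for 9 − 4.8 = 4.2 years at r = -0.18.
N(9) = 57550.9·e^(-0.18×4.2) = 57550.9·e^-0.756 = 27022.5.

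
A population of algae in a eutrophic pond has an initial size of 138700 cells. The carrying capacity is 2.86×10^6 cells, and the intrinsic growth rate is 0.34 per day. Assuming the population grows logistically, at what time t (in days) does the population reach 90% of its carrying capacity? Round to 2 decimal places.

15.22 days

A = (K − N₀)/N₀ = (2.86×10^6 − 138700)/138700 = 19.62.
Solve 2.86×10^6/(1 + 19.62·e^(−0.34t)) = 2.574×10^6: 1 + 19.62·e^(−0.34t) = 1.1111, so e^(−0.34t) = 0.00566314.
−0.34·t = ln(0.00566314) = -5.1738, so t = 5.1738/0.34 = 15.217.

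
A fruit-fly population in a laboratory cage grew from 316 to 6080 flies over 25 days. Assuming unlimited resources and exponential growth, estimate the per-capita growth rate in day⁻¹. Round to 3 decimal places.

0.118 per day

From N(t) = N₀·e^(rt): e^(r·25) = 6080/316 = 19.241.
r·25 = ln(19.241) = 2.957, so r = 2.957/25 = 0.11828.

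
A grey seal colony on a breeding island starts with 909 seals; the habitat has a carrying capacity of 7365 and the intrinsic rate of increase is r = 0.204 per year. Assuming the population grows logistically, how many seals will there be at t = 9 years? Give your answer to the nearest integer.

3454 seals

A = (K − N₀)/N₀ = (7365 − 909)/909 = 7.1023.
N(t) = K/(1 + A·e^(−rt)) = 7365/(1 + 7.1023×e^(−0.204×9)).
e^(−1.836) = 0.15945; denominator = 1 + 7.1023×0.15945 = 2.1325.
N = 7365/2.1325 = 3453.71.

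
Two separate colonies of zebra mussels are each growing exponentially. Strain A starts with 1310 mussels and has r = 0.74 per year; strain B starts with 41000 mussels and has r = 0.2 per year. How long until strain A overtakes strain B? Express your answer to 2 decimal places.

6.38 years

Set 1310·e^(0.74t) = 41000·e^(0.2t).
e^((0.74 − 0.2)t) = 41000/1310 → e^(0.54·t) = 31.298.
0.54·t = ln(31.298) = 3.4435, so t = 3.4435/0.54 = 6.3769.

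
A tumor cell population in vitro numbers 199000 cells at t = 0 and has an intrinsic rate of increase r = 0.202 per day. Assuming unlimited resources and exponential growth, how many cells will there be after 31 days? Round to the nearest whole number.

N(t) = N₀·e^(rt) = 199000 × e^(0.202×31) = 199000 × e^6.262.
e^6.262 ≈ 524.27, so N ≈ 199000 × 524.27 = 1.04329×10^8.

104329019 cells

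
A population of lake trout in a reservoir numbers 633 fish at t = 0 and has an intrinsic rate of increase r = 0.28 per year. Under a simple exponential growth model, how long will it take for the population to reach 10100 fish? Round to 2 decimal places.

Set N₀·e^(rt) = 10100: e^(0.28·t) = 10100/633 = 15.956.
0.28·t = ln(15.956) = 2.7698, so t = 2.7698/0.28 = 9.8922.

9.89 years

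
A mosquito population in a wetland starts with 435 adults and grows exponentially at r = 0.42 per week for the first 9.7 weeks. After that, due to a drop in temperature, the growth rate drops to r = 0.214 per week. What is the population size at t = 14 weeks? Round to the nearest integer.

Phase 1: N(9.7) = 435·e^(0.42×9.7) = 435·e^4.074 = 25574.4.
Phase 2 runs for 14 − 9.7 = 4.3 weeks at r = 0.214.
N(14) = 25574.4·e^(0.214×4.3) = 25574.4·e^0.9202 = 64186.4.

64186 adults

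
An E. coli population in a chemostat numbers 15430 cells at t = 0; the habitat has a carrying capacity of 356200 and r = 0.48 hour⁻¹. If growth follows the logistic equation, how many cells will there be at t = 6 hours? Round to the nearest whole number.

A = (K − N₀)/N₀ = (356200 − 15430)/15430 = 22.085.
N(t) = K/(1 + A·e^(−rt)) = 356200/(1 + 22.085×e^(−0.48×6)).
e^(−2.88) = 0.056135; denominator = 1 + 22.085×0.056135 = 2.2397.
N = 356200/2.2397 = 159037.

159037 cells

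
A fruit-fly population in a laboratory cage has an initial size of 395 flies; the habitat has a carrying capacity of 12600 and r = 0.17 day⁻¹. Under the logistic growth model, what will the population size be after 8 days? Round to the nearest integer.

A = (K − N₀)/N₀ = (12600 − 395)/395 = 30.899.
N(t) = K/(1 + A·e^(−rt)) = 12600/(1 + 30.899×e^(−0.17×8)).
e^(−1.36) = 0.25666; denominator = 1 + 30.899×0.25666 = 8.9305.
N = 12600/8.9305 = 1410.9.

1411 flies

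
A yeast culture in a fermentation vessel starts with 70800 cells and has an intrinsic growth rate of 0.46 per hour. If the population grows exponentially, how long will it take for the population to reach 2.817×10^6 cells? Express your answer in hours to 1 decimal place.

8.0 hours

Set N₀·e^(rt) = 2.817×10^6: e^(0.46·t) = 2.817×10^6/70800 = 39.788.
0.46·t = ln(39.788) = 3.6836, so t = 3.6836/0.46 = 8.0078.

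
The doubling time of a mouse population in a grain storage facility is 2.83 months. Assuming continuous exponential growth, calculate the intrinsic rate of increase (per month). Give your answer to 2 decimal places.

r = ln(2)/t_d = 0.6931/2.83 = 0.24493.

0.24 per month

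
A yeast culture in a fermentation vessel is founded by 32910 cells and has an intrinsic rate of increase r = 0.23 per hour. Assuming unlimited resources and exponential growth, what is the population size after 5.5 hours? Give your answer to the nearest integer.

N(t) = N₀·e^(rt) = 32910 × e^(0.23×5.5) = 32910 × e^1.265.
e^1.265 ≈ 3.5431, so N ≈ 32910 × 3.5431 = 116603.

116603 cells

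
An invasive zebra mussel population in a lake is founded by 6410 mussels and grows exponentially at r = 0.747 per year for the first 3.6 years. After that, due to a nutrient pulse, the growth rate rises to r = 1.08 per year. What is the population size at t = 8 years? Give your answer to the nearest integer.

10927734 mussels

Phase 1: N(3.6) = 6410·e^(0.747×3.6) = 6410·e^2.689 = 94354.5.
Phase 2 runs for 8 − 3.6 = 4.4 years at r = 1.08.
N(8) = 94354.5·e^(1.08×4.4) = 94354.5·e^4.752 = 1.092773×10^7.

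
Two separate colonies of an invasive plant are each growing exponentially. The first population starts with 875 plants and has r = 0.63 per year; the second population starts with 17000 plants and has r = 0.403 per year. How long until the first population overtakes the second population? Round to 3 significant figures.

13.1 years

Set 875·e^(0.63t) = 17000·e^(0.403t).
e^((0.63 − 0.403)t) = 17000/875 → e^(0.227·t) = 19.429.
0.227·t = ln(19.429) = 2.9667, so t = 2.9667/0.227 = 13.069.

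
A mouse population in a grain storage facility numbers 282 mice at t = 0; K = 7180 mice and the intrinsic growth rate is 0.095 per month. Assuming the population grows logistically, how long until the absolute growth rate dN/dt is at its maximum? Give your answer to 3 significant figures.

Logistic growth is fastest at N = K/2 = 3590.
A = (K − N₀)/N₀ = 24.461. Set K/(1 + A·e^(−rt)) = K/2 → A·e^(−rt) = 1.
e^(−0.095t) = 1/24.461 = 0.0408814, so t = ln(24.461)/0.095 = 3.1971/0.095 = 33.653.

33.7 months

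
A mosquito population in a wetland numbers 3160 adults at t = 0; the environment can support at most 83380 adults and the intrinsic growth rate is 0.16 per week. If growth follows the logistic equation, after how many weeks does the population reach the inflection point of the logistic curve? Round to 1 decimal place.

Logistic growth is fastest at N = K/2 = 41690.
A = (K − N₀)/N₀ = 25.386. Set K/(1 + A·e^(−rt)) = K/2 → A·e^(−rt) = 1.
e^(−0.16t) = 1/25.386 = 0.0393917, so t = ln(25.386)/0.16 = 3.2342/0.16 = 20.214.

20.2 weeks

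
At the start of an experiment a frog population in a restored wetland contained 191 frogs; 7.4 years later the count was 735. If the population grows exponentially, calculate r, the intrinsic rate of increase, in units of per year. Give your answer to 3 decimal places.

From N(t) = N₀·e^(rt): e^(r·7.4) = 735/191 = 3.8482.
r·7.4 = ln(3.8482) = 1.3476, so r = 1.3476/7.4 = 0.18211.

0.182 per year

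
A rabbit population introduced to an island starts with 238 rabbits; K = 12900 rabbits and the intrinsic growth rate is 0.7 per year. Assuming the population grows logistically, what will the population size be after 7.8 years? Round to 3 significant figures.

A = (K − N₀)/N₀ = (12900 − 238)/238 = 53.202.
N(t) = K/(1 + A·e^(−rt)) = 12900/(1 + 53.202×e^(−0.7×7.8)).
e^(−5.46) = 0.0042536; denominator = 1 + 53.202×0.0042536 = 1.2263.
N = 12900/1.2263 = 10519.5.

10500 rabbits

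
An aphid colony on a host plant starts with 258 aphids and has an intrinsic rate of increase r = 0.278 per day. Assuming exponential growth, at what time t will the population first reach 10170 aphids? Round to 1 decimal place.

Set N₀·e^(rt) = 10170: e^(0.278·t) = 10170/258 = 39.419.
0.278·t = ln(39.419) = 3.6742, so t = 3.6742/0.278 = 13.217.

13.2 days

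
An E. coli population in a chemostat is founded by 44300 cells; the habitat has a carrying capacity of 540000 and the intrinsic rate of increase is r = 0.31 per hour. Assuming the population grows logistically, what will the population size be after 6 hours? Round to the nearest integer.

A = (K − N₀)/N₀ = (540000 − 44300)/44300 = 11.19.
N(t) = K/(1 + A·e^(−rt)) = 540000/(1 + 11.19×e^(−0.31×6)).
e^(−1.86) = 0.15567; denominator = 1 + 11.19×0.15567 = 2.7419.
N = 540000/2.7419 = 196943.

196943 cells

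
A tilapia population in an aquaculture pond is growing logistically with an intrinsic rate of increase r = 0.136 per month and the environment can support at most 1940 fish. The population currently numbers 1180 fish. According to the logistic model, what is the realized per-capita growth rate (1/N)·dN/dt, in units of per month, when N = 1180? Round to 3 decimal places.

(1/N)·dN/dt = r(1 − N/K) = 0.136 × (1 − 1180/1940).
= 0.136 × 0.39175 = 0.053278.

0.053 per month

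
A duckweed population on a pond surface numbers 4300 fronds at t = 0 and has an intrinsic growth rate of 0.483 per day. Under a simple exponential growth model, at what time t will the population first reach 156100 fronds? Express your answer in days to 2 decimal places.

7.44 days

Set N₀·e^(rt) = 156100: e^(0.483·t) = 156100/4300 = 36.302.
0.483·t = ln(36.302) = 3.5919, so t = 3.5919/0.483 = 7.4366.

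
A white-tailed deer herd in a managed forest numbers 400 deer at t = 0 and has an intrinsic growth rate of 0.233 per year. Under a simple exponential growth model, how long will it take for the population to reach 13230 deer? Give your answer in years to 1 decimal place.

15.0 years

Set N₀·e^(rt) = 13230: e^(0.233·t) = 13230/400 = 33.075.
0.233·t = ln(33.075) = 3.4988, so t = 3.4988/0.233 = 15.016.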